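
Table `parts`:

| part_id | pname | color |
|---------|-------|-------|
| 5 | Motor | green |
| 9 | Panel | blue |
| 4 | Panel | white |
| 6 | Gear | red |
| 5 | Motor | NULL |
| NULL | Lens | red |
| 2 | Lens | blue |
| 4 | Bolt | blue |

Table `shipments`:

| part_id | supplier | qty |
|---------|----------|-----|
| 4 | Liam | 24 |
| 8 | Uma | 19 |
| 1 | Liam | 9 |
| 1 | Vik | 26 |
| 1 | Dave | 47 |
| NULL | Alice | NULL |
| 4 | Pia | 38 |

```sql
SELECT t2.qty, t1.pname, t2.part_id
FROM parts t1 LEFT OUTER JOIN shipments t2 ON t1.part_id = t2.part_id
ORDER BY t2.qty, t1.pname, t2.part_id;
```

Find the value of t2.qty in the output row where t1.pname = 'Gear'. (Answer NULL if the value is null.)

NULL

LEFT JOIN keeps every row from `parts`; unmatched rows get NULL for `shipments`'s columns.
Matching on t1.part_id = t2.part_id. A NULL in a compared column never satisfies the condition.
Matched pairs: 4; unmatched t1 rows kept: 6.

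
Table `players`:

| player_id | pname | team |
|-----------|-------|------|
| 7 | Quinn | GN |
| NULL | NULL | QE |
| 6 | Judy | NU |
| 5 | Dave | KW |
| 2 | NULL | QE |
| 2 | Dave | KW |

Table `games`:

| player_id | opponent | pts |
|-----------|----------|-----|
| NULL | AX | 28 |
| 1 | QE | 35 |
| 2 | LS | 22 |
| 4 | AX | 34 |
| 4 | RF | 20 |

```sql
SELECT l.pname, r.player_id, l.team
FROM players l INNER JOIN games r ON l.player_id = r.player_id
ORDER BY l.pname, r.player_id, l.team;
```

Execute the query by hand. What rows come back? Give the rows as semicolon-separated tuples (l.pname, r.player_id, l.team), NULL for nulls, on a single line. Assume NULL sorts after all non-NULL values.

(Dave, 2, KW); (NULL, 2, QE)

INNER JOIN keeps only pairs where the ON condition holds.
Matching on l.player_id = r.player_id. A NULL in a compared column never satisfies the condition.
- l[0] player_id=7 → no match; dropped.
- l[1] player_id=NULL → no match; dropped.
- l[2] player_id=6 → no match; dropped.
- l[3] player_id=5 → no match; dropped.
- l[4] player_id=2 → 1 match(es) in r → 1 row(s).
- l[5] player_id=2 → 1 match(es) in r → 1 row(s).
After projecting and ordering:
l.pname | r.player_id | l.team
Dave | 2 | KW
NULL | 2 | QE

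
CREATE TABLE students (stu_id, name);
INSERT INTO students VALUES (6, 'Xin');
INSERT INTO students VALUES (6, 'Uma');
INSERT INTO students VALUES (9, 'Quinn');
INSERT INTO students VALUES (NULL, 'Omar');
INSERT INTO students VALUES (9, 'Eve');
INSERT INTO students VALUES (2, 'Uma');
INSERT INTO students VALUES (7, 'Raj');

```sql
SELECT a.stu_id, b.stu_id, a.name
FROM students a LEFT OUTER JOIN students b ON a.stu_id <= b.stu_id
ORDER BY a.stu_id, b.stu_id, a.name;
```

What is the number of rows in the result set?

LEFT JOIN keeps every row from `students a`; unmatched rows get NULL for `students b`'s columns.
Matching on a.stu_id <= b.stu_id. A NULL in a compared column never satisfies the condition.
- a[0] stu_id=6 → 5 match(es) in b → 5 row(s).
- a[1] stu_id=6 → 5 match(es) in b → 5 row(s).
- a[2] stu_id=9 → 2 match(es) in b → 2 row(s).
- a[3] stu_id=NULL → no match; kept with NULLs on the b side.
- a[4] stu_id=9 → 2 match(es) in b → 2 row(s).
- a[5] stu_id=2 → 6 match(es) in b → 6 row(s).
- a[6] stu_id=7 → 3 match(es) in b → 3 row(s).
Total: 23 matched + 1 padded = 24 rows.

24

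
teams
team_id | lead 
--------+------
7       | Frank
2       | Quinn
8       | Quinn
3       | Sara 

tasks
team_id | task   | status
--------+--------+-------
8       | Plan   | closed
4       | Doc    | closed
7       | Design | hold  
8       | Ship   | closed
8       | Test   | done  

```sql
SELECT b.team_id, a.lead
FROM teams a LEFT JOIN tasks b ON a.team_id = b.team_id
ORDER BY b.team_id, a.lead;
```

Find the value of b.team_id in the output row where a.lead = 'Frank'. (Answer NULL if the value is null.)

7

LEFT JOIN keeps every row from `teams`; unmatched rows get NULL for `tasks`'s columns.
Matching on a.team_id = b.team_id.
Matched pairs: 4; unmatched a rows kept: 2.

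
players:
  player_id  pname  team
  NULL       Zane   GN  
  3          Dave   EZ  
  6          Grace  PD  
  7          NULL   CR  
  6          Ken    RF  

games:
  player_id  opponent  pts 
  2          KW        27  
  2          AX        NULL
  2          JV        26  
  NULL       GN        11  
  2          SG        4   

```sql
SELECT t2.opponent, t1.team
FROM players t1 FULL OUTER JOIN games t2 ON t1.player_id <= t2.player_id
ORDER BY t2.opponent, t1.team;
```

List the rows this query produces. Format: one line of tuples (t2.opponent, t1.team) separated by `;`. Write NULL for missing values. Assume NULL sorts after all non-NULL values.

FULL OUTER JOIN keeps every row from both sides; unmatched rows get NULL for the other side's columns.
Matching on t1.player_id <= t2.player_id. A NULL in a compared column never satisfies the condition.
- t1 (player_id=NULL) has no partner → padded with NULL.
- t1 (player_id=3) has no partner → padded with NULL.
- t1 (player_id=6) has no partner → padded with NULL.
- t1 (player_id=7) has no partner → padded with NULL.
- t1 (player_id=6) has no partner → padded with NULL.
- 5 t2 row(s) had no t1 match → kept, t1 columns NULL.
After projecting and ordering:
t2.opponent | t1.team
AX | NULL
GN | NULL
JV | NULL
KW | NULL
SG | NULL
NULL | CR
NULL | EZ
NULL | GN
NULL | PD
NULL | RF

(AX, NULL); (GN, NULL); (JV, NULL); (KW, NULL); (SG, NULL); (NULL, CR); (NULL, EZ); (NULL, GN); (NULL, PD); (NULL, RF)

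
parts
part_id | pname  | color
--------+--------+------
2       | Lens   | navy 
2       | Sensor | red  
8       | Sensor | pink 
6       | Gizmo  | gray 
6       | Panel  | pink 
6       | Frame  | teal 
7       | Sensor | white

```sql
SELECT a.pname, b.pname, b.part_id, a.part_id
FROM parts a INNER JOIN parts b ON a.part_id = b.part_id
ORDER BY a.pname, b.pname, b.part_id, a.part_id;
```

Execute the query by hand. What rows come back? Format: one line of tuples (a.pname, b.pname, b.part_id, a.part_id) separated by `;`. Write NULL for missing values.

(Frame, Frame, 6, 6); (Frame, Gizmo, 6, 6); (Frame, Panel, 6, 6); (Gizmo, Frame, 6, 6); (Gizmo, Gizmo, 6, 6); (Gizmo, Panel, 6, 6); (Lens, Lens, 2, 2); (Lens, Sensor, 2, 2); (Panel, Frame, 6, 6); (Panel, Gizmo, 6, 6); (Panel, Panel, 6, 6); (Sensor, Lens, 2, 2); (Sensor, Sensor, 2, 2); (Sensor, Sensor, 7, 7); (Sensor, Sensor, 8, 8)

INNER JOIN keeps only pairs where the ON condition holds.
Matching on a.part_id = b.part_id.
- a[0] part_id=2 → 2 match(es) in b → 2 row(s).
- a[1] part_id=2 → 2 match(es) in b → 2 row(s).
- a[2] part_id=8 → 1 match(es) in b → 1 row(s).
- a[3] part_id=6 → 3 match(es) in b → 3 row(s).
- a[4] part_id=6 → 3 match(es) in b → 3 row(s).
- a[5] part_id=6 → 3 match(es) in b → 3 row(s).
- a[6] part_id=7 → 1 match(es) in b → 1 row(s).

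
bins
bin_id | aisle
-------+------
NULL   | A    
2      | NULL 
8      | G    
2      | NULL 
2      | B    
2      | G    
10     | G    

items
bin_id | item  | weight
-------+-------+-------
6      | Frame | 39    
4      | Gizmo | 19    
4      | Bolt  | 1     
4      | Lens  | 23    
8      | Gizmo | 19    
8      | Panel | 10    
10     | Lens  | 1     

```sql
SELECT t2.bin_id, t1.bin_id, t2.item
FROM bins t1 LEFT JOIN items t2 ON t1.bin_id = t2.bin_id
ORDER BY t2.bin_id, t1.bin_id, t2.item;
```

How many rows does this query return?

LEFT JOIN keeps every row from `bins`; unmatched rows get NULL for `items`'s columns.
Matching on t1.bin_id = t2.bin_id. A NULL in a compared column never satisfies the condition.
Matched pairs: 3; unmatched t1 rows kept: 5.
Total: 3 matched + 5 padded = 8 rows.

8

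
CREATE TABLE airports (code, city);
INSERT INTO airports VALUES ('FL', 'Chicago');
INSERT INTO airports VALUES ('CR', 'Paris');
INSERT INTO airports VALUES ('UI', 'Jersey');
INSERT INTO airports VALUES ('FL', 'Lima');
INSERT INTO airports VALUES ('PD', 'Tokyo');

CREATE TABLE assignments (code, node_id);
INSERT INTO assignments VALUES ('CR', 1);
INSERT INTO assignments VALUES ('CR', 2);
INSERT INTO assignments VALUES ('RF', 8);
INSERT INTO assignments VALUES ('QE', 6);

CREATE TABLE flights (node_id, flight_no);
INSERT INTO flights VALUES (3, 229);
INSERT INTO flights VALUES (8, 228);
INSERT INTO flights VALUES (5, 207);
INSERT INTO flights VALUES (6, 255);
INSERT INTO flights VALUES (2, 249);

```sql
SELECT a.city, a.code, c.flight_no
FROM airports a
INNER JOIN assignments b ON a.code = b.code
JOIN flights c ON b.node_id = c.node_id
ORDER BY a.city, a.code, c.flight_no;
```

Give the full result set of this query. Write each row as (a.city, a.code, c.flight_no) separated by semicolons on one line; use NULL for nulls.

Joins associate left-to-right: airports INNER JOIN assignments on code gives 2 intermediate row(s).
Then INNER JOIN `flights c` on node_id: keep only rows whose b.node_id appears in c.

(Paris, CR, 249)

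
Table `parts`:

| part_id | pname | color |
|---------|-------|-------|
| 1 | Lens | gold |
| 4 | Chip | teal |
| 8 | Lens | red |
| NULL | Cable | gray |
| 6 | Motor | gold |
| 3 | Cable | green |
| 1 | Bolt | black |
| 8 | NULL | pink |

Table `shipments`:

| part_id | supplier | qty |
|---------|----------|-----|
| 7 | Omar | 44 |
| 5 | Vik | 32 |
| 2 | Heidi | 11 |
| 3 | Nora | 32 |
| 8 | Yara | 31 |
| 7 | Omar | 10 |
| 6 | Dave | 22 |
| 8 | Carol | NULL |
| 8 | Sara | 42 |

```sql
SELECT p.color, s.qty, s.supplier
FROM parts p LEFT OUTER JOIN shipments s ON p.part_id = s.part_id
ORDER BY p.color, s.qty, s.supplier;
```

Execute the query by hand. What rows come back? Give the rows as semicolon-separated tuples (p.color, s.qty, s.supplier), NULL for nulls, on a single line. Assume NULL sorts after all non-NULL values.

(black, NULL, NULL); (gold, 22, Dave); (gold, NULL, NULL); (gray, NULL, NULL); (green, 32, Nora); (pink, 31, Yara); (pink, 42, Sara); (pink, NULL, Carol); (red, 31, Yara); (red, 42, Sara); (red, NULL, Carol); (teal, NULL, NULL)

LEFT JOIN keeps every row from `parts`; unmatched rows get NULL for `shipments`'s columns.
Matching on p.part_id = s.part_id. A NULL in a compared column never satisfies the condition.
- p (part_id=1) has no partner → padded with NULL.
- p (part_id=4) has no partner → padded with NULL.
- p (part_id=8) pairs with 3 row(s) of s.
- p (part_id=NULL) has no partner → padded with NULL.
- p (part_id=6) pairs with 1 row(s) of s.
- p (part_id=3) pairs with 1 row(s) of s.
- p (part_id=1) has no partner → padded with NULL.
- p (part_id=8) pairs with 3 row(s) of s.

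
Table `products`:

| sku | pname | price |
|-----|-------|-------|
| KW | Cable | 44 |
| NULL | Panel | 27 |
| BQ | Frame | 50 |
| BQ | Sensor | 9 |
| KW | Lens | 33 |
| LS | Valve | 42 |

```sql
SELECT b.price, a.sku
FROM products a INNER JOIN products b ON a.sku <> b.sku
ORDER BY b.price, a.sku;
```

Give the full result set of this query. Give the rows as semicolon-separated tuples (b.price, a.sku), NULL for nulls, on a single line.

(9, KW); (9, KW); (9, LS); (33, BQ); (33, BQ); (33, LS); (42, BQ); (42, BQ); (42, KW); (42, KW); (44, BQ); (44, BQ); (44, LS); (50, KW); (50, KW); (50, LS)

INNER JOIN keeps only pairs where the ON condition holds.
Matching on a.sku <> b.sku. A NULL in a compared column never satisfies the condition.
- sku=KW: 3 matching b row(s), so 3 row(s) emitted.
- sku=NULL: no matching b row, dropped.
- sku=BQ: 3 matching b row(s), so 3 row(s) emitted.
- sku=BQ: 3 matching b row(s), so 3 row(s) emitted.
- sku=KW: 3 matching b row(s), so 3 row(s) emitted.
- sku=LS: 4 matching b row(s), so 4 row(s) emitted.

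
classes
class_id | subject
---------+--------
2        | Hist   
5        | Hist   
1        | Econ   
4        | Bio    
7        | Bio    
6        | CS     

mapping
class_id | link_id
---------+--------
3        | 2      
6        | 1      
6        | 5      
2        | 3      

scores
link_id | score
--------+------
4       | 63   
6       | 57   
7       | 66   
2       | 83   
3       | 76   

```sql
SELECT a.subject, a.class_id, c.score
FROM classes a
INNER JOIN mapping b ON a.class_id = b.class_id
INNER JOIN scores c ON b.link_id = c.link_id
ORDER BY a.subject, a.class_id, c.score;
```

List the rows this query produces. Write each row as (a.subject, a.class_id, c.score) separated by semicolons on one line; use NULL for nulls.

(Hist, 2, 76)

Evaluate left to right. First `classes a INNER JOIN mapping b` on class_id: 3 row(s).
Then INNER JOIN `scores c` on link_id: keep only rows whose b.link_id appears in c.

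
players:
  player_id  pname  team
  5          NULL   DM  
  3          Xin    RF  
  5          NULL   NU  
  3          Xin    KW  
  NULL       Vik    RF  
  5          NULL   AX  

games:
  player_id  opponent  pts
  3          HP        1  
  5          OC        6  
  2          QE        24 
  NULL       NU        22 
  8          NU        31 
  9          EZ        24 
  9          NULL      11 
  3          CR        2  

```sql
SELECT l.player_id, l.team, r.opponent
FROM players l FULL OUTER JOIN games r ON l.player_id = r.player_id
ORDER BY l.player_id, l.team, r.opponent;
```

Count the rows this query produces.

FULL OUTER JOIN keeps every row from both sides; unmatched rows get NULL for the other side's columns.
Matching on l.player_id = r.player_id. A NULL in a compared column never satisfies the condition.
- player_id=5: 1 matching r row(s), so 1 row(s) emitted.
- player_id=3: 2 matching r row(s), so 2 row(s) emitted.
- player_id=5: 1 matching r row(s), so 1 row(s) emitted.
- player_id=3: 2 matching r row(s), so 2 row(s) emitted.
- player_id=NULL: no r row matches, row kept with r columns NULL.
- player_id=5: 1 matching r row(s), so 1 row(s) emitted.
- 5 r row(s) had no l match → kept, l columns NULL.
Total: 7 matched + 6 padded = 13 rows.

13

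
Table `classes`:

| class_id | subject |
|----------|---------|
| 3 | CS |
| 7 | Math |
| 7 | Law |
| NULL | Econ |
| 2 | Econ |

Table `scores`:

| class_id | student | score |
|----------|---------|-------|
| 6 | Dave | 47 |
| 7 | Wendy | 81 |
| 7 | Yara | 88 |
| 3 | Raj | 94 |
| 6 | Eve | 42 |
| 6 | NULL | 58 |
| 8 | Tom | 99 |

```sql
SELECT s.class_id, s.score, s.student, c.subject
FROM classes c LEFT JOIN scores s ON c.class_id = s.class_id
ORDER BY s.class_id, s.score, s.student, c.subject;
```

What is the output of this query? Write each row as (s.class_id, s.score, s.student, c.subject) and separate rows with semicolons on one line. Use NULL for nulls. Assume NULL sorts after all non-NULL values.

(3, 94, Raj, CS); (7, 81, Wendy, Law); (7, 81, Wendy, Math); (7, 88, Yara, Law); (7, 88, Yara, Math); (NULL, NULL, NULL, Econ); (NULL, NULL, NULL, Econ)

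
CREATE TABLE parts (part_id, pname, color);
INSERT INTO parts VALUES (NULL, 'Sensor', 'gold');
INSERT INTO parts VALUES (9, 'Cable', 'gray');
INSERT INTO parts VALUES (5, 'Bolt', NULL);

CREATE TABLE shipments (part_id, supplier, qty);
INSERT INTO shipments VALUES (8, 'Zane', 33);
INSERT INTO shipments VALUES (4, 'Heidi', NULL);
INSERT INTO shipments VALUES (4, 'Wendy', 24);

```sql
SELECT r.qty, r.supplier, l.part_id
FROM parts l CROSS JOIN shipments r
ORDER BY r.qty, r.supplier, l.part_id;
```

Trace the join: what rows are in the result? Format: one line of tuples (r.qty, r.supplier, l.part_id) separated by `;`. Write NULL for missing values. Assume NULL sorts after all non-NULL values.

CROSS JOIN pairs every row of `parts` with every row of `shipments`: 3 × 3 = 9 rows.
After projecting and ordering:
r.qty | r.supplier | l.part_id
24 | Wendy | 5
24 | Wendy | 9
24 | Wendy | NULL
33 | Zane | 5
33 | Zane | 9
33 | Zane | NULL
NULL | Heidi | 5
NULL | Heidi | 9
NULL | Heidi | NULL

(24, Wendy, 5); (24, Wendy, 9); (24, Wendy, NULL); (33, Zane, 5); (33, Zane, 9); (33, Zane, NULL); (NULL, Heidi, 5); (NULL, Heidi, 9); (NULL, Heidi, NULL)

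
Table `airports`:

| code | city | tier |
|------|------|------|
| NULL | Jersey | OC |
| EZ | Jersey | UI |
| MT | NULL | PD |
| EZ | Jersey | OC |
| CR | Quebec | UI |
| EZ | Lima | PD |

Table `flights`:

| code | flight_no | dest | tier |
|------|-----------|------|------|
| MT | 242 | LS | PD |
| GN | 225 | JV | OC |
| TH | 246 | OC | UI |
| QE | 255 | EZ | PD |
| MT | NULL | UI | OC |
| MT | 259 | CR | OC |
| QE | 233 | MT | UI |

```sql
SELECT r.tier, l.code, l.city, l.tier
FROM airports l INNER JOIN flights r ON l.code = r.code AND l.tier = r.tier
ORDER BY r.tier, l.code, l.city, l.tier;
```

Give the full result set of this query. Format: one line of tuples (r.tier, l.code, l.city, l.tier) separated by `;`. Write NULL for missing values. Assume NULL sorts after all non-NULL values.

(PD, MT, NULL, PD)

INNER JOIN keeps only pairs where the ON condition holds.
Matching on l.code = r.code AND l.tier = r.tier. A NULL in a compared column never satisfies the condition.
Matched pairs: 1.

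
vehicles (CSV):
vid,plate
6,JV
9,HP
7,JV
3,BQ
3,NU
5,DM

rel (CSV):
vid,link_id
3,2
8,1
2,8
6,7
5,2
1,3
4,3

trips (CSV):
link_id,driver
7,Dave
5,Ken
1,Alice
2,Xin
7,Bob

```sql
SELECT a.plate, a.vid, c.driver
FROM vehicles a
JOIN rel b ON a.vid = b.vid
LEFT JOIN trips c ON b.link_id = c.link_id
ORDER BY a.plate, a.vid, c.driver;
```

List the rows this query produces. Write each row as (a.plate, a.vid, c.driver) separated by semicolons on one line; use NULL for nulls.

Evaluate left to right. First `vehicles a INNER JOIN rel b` on vid: 4 row(s).
Then LEFT JOIN `trips c` on link_id: each of those 4 rows is kept; rows whose b.link_id has no match in c get NULL for c's columns.

(BQ, 3, Xin); (DM, 5, Xin); (JV, 6, Bob); (JV, 6, Dave); (NU, 3, Xin)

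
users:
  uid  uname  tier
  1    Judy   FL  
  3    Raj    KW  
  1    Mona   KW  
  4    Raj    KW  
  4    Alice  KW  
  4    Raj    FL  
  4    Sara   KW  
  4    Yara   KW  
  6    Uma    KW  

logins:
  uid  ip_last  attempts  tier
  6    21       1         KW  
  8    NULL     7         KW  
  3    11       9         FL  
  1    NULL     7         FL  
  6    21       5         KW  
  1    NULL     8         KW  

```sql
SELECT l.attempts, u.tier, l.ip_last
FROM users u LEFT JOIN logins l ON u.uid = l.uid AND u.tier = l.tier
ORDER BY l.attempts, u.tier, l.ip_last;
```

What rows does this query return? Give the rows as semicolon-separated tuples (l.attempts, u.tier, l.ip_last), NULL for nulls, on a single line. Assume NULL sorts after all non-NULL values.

(1, KW, 21); (5, KW, 21); (7, FL, NULL); (8, KW, NULL); (NULL, FL, NULL); (NULL, KW, NULL); (NULL, KW, NULL); (NULL, KW, NULL); (NULL, KW, NULL); (NULL, KW, NULL)

LEFT JOIN keeps every row from `users`; unmatched rows get NULL for `logins`'s columns.
Matching on u.uid = l.uid AND u.tier = l.tier.
- u row (uid=1, tier=FL): matches 1 l row(s) → 1 output row(s).
- u row (uid=3, tier=KW): no match → kept, l columns NULL.
- u row (uid=1, tier=KW): matches 1 l row(s) → 1 output row(s).
- u row (uid=4, tier=KW): no match → kept, l columns NULL.
- u row (uid=4, tier=KW): no match → kept, l columns NULL.
- u row (uid=4, tier=FL): no match → kept, l columns NULL.
- u row (uid=4, tier=KW): no match → kept, l columns NULL.
- u row (uid=4, tier=KW): no match → kept, l columns NULL.
- u row (uid=6, tier=KW): matches 2 l row(s) → 2 output row(s).
After projecting and ordering:
l.attempts | u.tier | l.ip_last
1 | KW | 21
5 | KW | 21
7 | FL | NULL
8 | KW | NULL
NULL | FL | NULL
NULL | KW | NULL
NULL | KW | NULL
NULL | KW | NULL
NULL | KW | NULL
NULL | KW | NULL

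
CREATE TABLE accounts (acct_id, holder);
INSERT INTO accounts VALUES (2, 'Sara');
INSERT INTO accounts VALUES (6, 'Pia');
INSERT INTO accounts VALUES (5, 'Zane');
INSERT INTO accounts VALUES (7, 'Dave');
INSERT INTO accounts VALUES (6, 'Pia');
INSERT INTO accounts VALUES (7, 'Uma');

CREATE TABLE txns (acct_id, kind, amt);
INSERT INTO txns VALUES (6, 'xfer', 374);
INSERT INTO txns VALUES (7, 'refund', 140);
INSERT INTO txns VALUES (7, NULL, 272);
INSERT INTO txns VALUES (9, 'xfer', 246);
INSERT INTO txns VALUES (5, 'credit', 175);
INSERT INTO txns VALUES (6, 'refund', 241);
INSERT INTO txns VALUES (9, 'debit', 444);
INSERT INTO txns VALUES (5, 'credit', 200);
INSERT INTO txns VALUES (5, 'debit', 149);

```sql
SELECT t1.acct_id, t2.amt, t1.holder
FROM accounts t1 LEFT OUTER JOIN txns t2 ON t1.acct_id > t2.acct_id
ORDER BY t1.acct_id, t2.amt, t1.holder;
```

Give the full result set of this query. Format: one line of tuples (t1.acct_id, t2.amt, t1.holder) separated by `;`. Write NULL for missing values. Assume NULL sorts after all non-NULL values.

(2, NULL, Sara); (5, NULL, Zane); (6, 149, Pia); (6, 149, Pia); (6, 175, Pia); (6, 175, Pia); (6, 200, Pia); (6, 200, Pia); (7, 149, Dave); (7, 149, Uma); (7, 175, Dave); (7, 175, Uma); (7, 200, Dave); (7, 200, Uma); (7, 241, Dave); (7, 241, Uma); (7, 374, Dave); (7, 374, Uma)

LEFT JOIN keeps every row from `accounts`; unmatched rows get NULL for `txns`'s columns.
Matching on t1.acct_id > t2.acct_id.
- t1 (acct_id=2) has no partner → padded with NULL.
- t1 (acct_id=6) pairs with 3 row(s) of t2.
- t1 (acct_id=5) has no partner → padded with NULL.
- t1 (acct_id=7) pairs with 5 row(s) of t2.
- t1 (acct_id=6) pairs with 3 row(s) of t2.
- t1 (acct_id=7) pairs with 5 row(s) of t2.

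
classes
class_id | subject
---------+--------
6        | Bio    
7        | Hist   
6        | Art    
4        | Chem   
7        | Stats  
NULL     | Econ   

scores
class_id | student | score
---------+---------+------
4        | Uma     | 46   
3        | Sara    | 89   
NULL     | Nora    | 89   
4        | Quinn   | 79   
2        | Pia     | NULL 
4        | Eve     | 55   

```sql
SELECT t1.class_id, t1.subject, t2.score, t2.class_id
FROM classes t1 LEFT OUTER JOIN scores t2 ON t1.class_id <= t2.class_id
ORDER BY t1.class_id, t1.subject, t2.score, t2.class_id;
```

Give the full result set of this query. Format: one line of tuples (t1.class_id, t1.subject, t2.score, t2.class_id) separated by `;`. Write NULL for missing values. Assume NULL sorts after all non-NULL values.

(4, Chem, 46, 4); (4, Chem, 55, 4); (4, Chem, 79, 4); (6, Art, NULL, NULL); (6, Bio, NULL, NULL); (7, Hist, NULL, NULL); (7, Stats, NULL, NULL); (NULL, Econ, NULL, NULL)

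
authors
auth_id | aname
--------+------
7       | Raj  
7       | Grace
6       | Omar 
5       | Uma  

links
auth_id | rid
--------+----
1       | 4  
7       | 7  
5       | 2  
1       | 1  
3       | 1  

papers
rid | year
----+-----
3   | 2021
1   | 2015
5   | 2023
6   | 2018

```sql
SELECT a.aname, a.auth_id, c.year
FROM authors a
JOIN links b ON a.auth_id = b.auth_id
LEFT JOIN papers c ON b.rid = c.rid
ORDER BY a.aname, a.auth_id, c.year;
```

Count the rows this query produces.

3

Evaluate left to right. First `authors a INNER JOIN links b` on auth_id: 3 row(s).
Then LEFT JOIN `papers c` on rid: each of those 3 rows is kept; rows whose b.rid has no match in c get NULL for c's columns.
Result: 3 row(s).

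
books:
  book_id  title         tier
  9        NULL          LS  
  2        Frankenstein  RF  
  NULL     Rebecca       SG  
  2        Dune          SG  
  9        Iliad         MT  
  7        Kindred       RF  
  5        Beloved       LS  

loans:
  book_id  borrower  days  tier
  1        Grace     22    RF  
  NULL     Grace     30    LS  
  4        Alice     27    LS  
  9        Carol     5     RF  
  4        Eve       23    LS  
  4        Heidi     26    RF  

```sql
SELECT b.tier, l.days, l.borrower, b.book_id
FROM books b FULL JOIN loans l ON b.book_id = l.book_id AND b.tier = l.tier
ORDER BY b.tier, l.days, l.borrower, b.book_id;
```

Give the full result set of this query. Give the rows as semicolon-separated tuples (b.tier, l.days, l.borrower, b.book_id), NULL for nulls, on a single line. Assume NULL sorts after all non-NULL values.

(LS, NULL, NULL, 5); (LS, NULL, NULL, 9); (MT, NULL, NULL, 9); (RF, NULL, NULL, 2); (RF, NULL, NULL, 7); (SG, NULL, NULL, 2); (SG, NULL, NULL, NULL); (NULL, 5, Carol, NULL); (NULL, 22, Grace, NULL); (NULL, 23, Eve, NULL); (NULL, 26, Heidi, NULL); (NULL, 27, Alice, NULL); (NULL, 30, Grace, NULL)

FULL OUTER JOIN keeps every row from both sides; unmatched rows get NULL for the other side's columns.
Matching on b.book_id = l.book_id AND b.tier = l.tier. A NULL in a compared column never satisfies the condition.
- b row (book_id=9, tier=LS): no match → kept, l columns NULL.
- b row (book_id=2, tier=RF): no match → kept, l columns NULL.
- b row (book_id=NULL, tier=SG): no match → kept, l columns NULL.
- b row (book_id=2, tier=SG): no match → kept, l columns NULL.
- b row (book_id=9, tier=MT): no match → kept, l columns NULL.
- b row (book_id=7, tier=RF): no match → kept, l columns NULL.
- b row (book_id=5, tier=LS): no match → kept, l columns NULL.
- 6 l row(s) had no b match → kept, b columns NULL.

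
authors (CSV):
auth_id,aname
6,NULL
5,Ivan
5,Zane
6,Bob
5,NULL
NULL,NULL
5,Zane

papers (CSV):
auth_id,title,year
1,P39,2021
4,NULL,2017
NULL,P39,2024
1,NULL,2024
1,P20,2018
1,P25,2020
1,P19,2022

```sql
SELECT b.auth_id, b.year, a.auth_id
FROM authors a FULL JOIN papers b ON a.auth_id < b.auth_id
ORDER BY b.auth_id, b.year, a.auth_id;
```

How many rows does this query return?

14

FULL OUTER JOIN keeps every row from both sides; unmatched rows get NULL for the other side's columns.
Matching on a.auth_id < b.auth_id. A NULL in a compared column never satisfies the condition.
Matched pairs: 0; unmatched a rows kept: 7; unmatched b rows kept: 7.
Total: 0 matched + 14 padded = 14 rows.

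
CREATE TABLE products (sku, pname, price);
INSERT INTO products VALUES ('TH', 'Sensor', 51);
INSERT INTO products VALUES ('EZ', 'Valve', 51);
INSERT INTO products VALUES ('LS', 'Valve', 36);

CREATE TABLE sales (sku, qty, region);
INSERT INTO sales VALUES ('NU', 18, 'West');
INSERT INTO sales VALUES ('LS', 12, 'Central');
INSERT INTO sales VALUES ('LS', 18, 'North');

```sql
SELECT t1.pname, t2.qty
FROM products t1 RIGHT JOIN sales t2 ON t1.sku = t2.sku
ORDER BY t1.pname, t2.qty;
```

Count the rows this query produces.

3

RIGHT JOIN keeps every row from `sales`; unmatched rows get NULL for `products`'s columns.
Matching on t1.sku = t2.sku.
- t1 row (sku=TH): no match.
- t1 row (sku=EZ): no match.
- t1 row (sku=LS): matches 2 t2 row(s) → 2 output row(s).
- 1 row(s) from t2 found no t1 partner → padded with NULL.
Total: 2 matched + 1 padded = 3 rows.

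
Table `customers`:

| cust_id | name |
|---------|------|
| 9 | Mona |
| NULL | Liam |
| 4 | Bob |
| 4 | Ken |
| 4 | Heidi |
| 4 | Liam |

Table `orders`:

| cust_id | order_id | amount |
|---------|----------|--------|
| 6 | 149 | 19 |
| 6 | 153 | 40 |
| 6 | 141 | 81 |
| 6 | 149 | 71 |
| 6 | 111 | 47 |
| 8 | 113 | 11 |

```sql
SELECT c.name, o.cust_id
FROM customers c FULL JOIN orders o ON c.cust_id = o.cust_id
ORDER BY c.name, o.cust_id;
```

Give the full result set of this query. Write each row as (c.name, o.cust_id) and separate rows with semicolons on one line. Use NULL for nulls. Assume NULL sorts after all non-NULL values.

FULL OUTER JOIN keeps every row from both sides; unmatched rows get NULL for the other side's columns.
Matching on c.cust_id = o.cust_id. A NULL in a compared column never satisfies the condition.
- c (cust_id=9) has no partner → padded with NULL.
- c (cust_id=NULL) has no partner → padded with NULL.
- c (cust_id=4) has no partner → padded with NULL.
- c (cust_id=4) has no partner → padded with NULL.
- c (cust_id=4) has no partner → padded with NULL.
- c (cust_id=4) has no partner → padded with NULL.
- 6 o row(s) had no c match → kept, c columns NULL.

(Bob, NULL); (Heidi, NULL); (Ken, NULL); (Liam, NULL); (Liam, NULL); (Mona, NULL); (NULL, 6); (NULL, 6); (NULL, 6); (NULL, 6); (NULL, 6); (NULL, 8)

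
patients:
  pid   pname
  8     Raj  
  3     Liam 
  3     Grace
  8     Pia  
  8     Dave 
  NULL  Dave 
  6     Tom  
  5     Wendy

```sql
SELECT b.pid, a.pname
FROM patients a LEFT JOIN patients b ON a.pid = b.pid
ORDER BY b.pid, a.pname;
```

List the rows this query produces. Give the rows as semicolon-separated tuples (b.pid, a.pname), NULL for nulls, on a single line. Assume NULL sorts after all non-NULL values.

LEFT JOIN keeps every row from `patients a`; unmatched rows get NULL for `patients b`'s columns.
Matching on a.pid = b.pid. A NULL in a compared column never satisfies the condition.
Matched pairs: 15; unmatched a rows kept: 1.

(3, Grace); (3, Grace); (3, Liam); (3, Liam); (5, Wendy); (6, Tom); (8, Dave); (8, Dave); (8, Dave); (8, Pia); (8, Pia); (8, Pia); (8, Raj); (8, Raj); (8, Raj); (NULL, Dave)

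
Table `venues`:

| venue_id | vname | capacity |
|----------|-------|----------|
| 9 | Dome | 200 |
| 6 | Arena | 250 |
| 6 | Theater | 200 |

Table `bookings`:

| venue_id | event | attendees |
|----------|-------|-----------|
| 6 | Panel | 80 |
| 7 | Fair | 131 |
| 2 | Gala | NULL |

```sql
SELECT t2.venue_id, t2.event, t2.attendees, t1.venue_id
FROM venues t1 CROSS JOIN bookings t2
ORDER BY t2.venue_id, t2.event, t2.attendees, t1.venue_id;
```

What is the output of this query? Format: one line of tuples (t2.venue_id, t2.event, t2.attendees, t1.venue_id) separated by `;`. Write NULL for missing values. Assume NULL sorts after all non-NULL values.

CROSS JOIN pairs every row of `venues` with every row of `bookings`: 3 × 3 = 9 rows.
After projecting and ordering:
t2.venue_id | t2.event | t2.attendees | t1.venue_id
2 | Gala | NULL | 6
2 | Gala | NULL | 6
2 | Gala | NULL | 9
6 | Panel | 80 | 6
6 | Panel | 80 | 6
6 | Panel | 80 | 9
7 | Fair | 131 | 6
7 | Fair | 131 | 6
7 | Fair | 131 | 9

(2, Gala, NULL, 6); (2, Gala, NULL, 6); (2, Gala, NULL, 9); (6, Panel, 80, 6); (6, Panel, 80, 6); (6, Panel, 80, 9); (7, Fair, 131, 6); (7, Fair, 131, 6); (7, Fair, 131, 9)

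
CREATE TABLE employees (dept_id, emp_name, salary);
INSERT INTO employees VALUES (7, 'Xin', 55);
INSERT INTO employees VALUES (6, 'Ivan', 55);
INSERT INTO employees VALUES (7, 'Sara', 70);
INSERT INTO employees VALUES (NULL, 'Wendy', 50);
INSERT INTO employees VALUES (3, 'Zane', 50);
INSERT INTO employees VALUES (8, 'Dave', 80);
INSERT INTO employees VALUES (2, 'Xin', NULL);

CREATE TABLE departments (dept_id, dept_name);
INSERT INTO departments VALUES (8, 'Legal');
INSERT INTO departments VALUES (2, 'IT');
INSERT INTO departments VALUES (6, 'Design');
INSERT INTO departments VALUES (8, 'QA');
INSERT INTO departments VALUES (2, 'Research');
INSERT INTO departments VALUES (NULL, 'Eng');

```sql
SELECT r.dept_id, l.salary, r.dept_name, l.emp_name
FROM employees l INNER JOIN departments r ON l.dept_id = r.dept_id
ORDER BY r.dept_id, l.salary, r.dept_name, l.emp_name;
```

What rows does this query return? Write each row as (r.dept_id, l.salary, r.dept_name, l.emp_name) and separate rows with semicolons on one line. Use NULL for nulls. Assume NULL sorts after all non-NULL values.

INNER JOIN keeps only pairs where the ON condition holds.
Matching on l.dept_id = r.dept_id. A NULL in a compared column never satisfies the condition.
- l row (dept_id=7): no match → dropped.
- l row (dept_id=6): matches 1 r row(s) → 1 output row(s).
- l row (dept_id=7): no match → dropped.
- l row (dept_id=NULL): no match → dropped.
- l row (dept_id=3): no match → dropped.
- l row (dept_id=8): matches 2 r row(s) → 2 output row(s).
- l row (dept_id=2): matches 2 r row(s) → 2 output row(s).
After projecting and ordering:
r.dept_id | l.salary | r.dept_name | l.emp_name
2 | NULL | IT | Xin
2 | NULL | Research | Xin
6 | 55 | Design | Ivan
8 | 80 | Legal | Dave
8 | 80 | QA | Dave

(2, NULL, IT, Xin); (2, NULL, Research, Xin); (6, 55, Design, Ivan); (8, 80, Legal, Dave); (8, 80, QA, Dave)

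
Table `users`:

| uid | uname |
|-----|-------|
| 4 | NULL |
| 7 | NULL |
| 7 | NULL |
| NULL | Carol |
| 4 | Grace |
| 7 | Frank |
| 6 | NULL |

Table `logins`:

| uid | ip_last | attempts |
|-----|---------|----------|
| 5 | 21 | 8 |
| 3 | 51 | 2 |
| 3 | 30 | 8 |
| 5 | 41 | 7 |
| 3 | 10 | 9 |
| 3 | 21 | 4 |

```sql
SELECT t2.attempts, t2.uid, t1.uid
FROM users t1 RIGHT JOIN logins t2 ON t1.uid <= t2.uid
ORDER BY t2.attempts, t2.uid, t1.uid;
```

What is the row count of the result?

RIGHT JOIN keeps every row from `logins`; unmatched rows get NULL for `users`'s columns.
Matching on t1.uid <= t2.uid. A NULL in a compared column never satisfies the condition.
Matched pairs: 4; unmatched t2 rows kept: 4.
Total: 4 matched + 4 padded = 8 rows.

8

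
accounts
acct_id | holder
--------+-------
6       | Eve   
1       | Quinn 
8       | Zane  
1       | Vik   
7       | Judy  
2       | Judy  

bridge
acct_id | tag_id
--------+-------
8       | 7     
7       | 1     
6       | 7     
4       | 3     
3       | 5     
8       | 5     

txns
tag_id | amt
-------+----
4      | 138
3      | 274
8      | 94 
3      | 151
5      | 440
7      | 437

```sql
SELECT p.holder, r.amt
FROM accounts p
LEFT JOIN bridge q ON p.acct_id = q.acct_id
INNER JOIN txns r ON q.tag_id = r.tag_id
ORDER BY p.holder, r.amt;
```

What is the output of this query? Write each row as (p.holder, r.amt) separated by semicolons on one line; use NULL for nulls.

Evaluate left to right. First `accounts p LEFT JOIN bridge q` on acct_id: 7 row(s).
Then INNER JOIN `txns r` on tag_id: keep only rows whose q.tag_id appears in r.

(Eve, 437); (Zane, 437); (Zane, 440)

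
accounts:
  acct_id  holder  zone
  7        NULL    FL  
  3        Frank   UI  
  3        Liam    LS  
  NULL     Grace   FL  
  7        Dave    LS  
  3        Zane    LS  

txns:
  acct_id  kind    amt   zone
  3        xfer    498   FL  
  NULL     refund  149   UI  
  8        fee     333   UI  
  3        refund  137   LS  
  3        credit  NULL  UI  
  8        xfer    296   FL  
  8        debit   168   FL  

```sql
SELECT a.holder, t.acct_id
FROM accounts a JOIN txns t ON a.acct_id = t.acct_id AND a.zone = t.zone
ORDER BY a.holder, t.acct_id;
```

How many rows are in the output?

3

INNER JOIN keeps only pairs where the ON condition holds.
Matching on a.acct_id = t.acct_id AND a.zone = t.zone. A NULL in a compared column never satisfies the condition.
Matched pairs: 3.
Total: 3 rows.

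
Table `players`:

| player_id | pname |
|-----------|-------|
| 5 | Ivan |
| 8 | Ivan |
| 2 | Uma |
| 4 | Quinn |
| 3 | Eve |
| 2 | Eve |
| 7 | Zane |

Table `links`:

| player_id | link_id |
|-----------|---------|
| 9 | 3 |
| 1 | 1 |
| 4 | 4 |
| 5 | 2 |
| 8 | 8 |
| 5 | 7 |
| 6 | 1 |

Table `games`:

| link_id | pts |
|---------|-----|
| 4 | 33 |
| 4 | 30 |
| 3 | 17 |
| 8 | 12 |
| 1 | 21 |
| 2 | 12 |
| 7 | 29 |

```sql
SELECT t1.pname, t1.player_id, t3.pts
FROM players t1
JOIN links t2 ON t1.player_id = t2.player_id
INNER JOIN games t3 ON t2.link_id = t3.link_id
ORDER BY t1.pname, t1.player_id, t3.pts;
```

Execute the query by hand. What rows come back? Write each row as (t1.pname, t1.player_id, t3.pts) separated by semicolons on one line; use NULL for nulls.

Joins associate left-to-right: players INNER JOIN links on player_id gives 4 intermediate row(s).
Then INNER JOIN `games t3` on link_id: keep only rows whose t2.link_id appears in t3.

(Ivan, 5, 12); (Ivan, 5, 29); (Ivan, 8, 12); (Quinn, 4, 30); (Quinn, 4, 33)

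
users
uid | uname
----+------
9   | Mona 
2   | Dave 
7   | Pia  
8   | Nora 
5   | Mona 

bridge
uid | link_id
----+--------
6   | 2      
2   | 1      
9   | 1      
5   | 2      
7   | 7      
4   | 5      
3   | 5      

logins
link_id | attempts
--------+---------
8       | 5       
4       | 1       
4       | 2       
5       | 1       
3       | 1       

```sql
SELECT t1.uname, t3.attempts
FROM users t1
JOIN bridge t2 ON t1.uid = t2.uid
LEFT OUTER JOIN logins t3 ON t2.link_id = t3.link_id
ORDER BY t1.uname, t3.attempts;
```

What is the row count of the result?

4

Evaluate left to right. First `users t1 INNER JOIN bridge t2` on uid: 4 row(s).
Then LEFT JOIN `logins t3` on link_id: each of those 4 rows is kept; rows whose t2.link_id has no match in t3 get NULL for t3's columns.
Result: 4 row(s).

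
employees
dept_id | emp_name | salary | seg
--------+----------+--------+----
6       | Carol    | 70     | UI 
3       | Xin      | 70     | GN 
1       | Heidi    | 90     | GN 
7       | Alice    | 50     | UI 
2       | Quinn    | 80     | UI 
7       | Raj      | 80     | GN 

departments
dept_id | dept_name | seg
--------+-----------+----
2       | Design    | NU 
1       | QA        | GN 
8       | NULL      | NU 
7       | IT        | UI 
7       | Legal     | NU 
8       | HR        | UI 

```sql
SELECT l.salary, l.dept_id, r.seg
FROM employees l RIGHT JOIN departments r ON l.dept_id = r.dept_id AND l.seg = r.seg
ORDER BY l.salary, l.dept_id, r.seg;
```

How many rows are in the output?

RIGHT JOIN keeps every row from `departments`; unmatched rows get NULL for `employees`'s columns.
Matching on l.dept_id = r.dept_id AND l.seg = r.seg.
Matched pairs: 2; unmatched r rows kept: 4.
Total: 2 matched + 4 padded = 6 rows.

6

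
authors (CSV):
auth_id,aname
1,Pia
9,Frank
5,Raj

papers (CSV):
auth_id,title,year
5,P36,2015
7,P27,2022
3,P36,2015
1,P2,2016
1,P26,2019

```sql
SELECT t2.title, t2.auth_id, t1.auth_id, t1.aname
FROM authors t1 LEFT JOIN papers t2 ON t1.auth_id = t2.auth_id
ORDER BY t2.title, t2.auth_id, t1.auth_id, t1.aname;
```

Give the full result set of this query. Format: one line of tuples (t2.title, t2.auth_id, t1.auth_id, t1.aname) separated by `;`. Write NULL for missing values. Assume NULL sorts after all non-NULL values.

LEFT JOIN keeps every row from `authors`; unmatched rows get NULL for `papers`'s columns.
Matching on t1.auth_id = t2.auth_id.
Matched pairs: 3; unmatched t1 rows kept: 1.

(P2, 1, 1, Pia); (P26, 1, 1, Pia); (P36, 5, 5, Raj); (NULL, NULL, 9, Frank)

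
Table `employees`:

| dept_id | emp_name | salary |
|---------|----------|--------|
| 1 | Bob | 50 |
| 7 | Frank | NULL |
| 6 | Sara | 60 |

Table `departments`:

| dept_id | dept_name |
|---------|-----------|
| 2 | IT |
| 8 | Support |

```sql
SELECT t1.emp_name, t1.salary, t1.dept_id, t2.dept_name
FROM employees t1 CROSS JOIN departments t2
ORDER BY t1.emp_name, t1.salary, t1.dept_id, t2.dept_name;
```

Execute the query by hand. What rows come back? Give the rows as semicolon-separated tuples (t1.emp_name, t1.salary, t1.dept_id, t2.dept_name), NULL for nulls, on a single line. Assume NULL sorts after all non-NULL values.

(Bob, 50, 1, IT); (Bob, 50, 1, Support); (Frank, NULL, 7, IT); (Frank, NULL, 7, Support); (Sara, 60, 6, IT); (Sara, 60, 6, Support)

CROSS JOIN pairs every row of `employees` with every row of `departments`: 3 × 2 = 6 rows.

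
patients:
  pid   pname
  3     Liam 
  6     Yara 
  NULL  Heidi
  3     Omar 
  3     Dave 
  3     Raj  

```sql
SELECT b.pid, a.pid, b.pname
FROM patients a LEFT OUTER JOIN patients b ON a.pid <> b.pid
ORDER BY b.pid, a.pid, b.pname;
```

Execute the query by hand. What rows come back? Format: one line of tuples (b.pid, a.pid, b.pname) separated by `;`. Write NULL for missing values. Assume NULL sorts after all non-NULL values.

LEFT JOIN keeps every row from `patients a`; unmatched rows get NULL for `patients b`'s columns.
Matching on a.pid <> b.pid. A NULL in a compared column never satisfies the condition.
- a (pid=3) pairs with 1 row(s) of b.
- a (pid=6) pairs with 4 row(s) of b.
- a (pid=NULL) has no partner → padded with NULL.
- a (pid=3) pairs with 1 row(s) of b.
- a (pid=3) pairs with 1 row(s) of b.
- a (pid=3) pairs with 1 row(s) of b.
After projecting and ordering:
b.pid | a.pid | b.pname
3 | 6 | Dave
3 | 6 | Liam
3 | 6 | Omar
3 | 6 | Raj
6 | 3 | Yara
6 | 3 | Yara
6 | 3 | Yara
6 | 3 | Yara
NULL | NULL | NULL

(3, 6, Dave); (3, 6, Liam); (3, 6, Omar); (3, 6, Raj); (6, 3, Yara); (6, 3, Yara); (6, 3, Yara); (6, 3, Yara); (NULL, NULL, NULL)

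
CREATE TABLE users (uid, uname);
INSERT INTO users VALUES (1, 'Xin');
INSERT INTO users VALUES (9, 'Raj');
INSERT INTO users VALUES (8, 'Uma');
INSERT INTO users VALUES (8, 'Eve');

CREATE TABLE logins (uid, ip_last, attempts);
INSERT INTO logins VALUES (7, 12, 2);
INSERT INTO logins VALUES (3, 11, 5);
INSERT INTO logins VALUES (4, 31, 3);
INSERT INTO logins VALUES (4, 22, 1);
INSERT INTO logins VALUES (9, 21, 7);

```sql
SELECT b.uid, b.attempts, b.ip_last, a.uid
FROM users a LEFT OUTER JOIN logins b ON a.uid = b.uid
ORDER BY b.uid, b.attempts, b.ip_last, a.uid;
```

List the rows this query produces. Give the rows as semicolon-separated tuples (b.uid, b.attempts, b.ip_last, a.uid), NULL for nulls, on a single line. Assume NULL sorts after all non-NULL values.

LEFT JOIN keeps every row from `users`; unmatched rows get NULL for `logins`'s columns.
Matching on a.uid = b.uid.
- a[0] uid=1 → no match; kept with NULLs on the b side.
- a[1] uid=9 → 1 match(es) in b → 1 row(s).
- a[2] uid=8 → no match; kept with NULLs on the b side.
- a[3] uid=8 → no match; kept with NULLs on the b side.
After projecting and ordering:
b.uid | b.attempts | b.ip_last | a.uid
9 | 7 | 21 | 9
NULL | NULL | NULL | 1
NULL | NULL | NULL | 8
NULL | NULL | NULL | 8

(9, 7, 21, 9); (NULL, NULL, NULL, 1); (NULL, NULL, NULL, 8); (NULL, NULL, NULL, 8)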